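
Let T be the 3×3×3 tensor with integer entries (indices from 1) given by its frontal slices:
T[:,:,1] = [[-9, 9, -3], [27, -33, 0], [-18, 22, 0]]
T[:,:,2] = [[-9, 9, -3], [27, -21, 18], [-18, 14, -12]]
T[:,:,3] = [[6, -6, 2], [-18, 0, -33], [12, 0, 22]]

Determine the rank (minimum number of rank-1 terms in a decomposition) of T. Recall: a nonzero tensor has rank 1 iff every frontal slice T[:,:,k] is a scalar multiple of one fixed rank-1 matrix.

Lower bound: the mode-1 unfolding of T (rows indexed by i, columns by (j,k) = (1,1), (1,2), (1,3), (2,1), (2,2), (2,3), (3,1), (3,2), (3,3)) is [[-9, -9, 6, 9, 9, -6, -3, -3, 2], [27, 27, -18, -33, -21, 0, 0, 18, -33], [-18, -18, 12, 22, 14, 0, 0, -12, 22]].
There the 2×2 minor on rows i ∈ {1, 2}, columns (j,k) ∈ {(1,1), (2,1)} is det [[-9, 9], [27, -33]] = 54 ≠ 0, so this unfolding has rank ≥ 2; CP rank is at least every unfolding rank, so rank(T) ≥ 2. (Unfolding ranks only ever bound the CP rank from below — rank(T) can be strictly larger than all of them — so the matching upper bound has to come from an explicit 2-term decomposition.)
Upper bound — finding two terms. Write S_k = T[:,:,k] for the frontal slices: S₁ = [[-9, 9, -3], [27, -33, 0], [-18, 22, 0]], S₂ = [[-9, 9, -3], [27, -21, 18], [-18, 14, -12]], S₃ = [[6, -6, 2], [-18, 0, -33], [12, 0, 22]].
If T = a₁ ∘ b₁ ∘ c₁ + a₂ ∘ b₂ ∘ c₂ then each S_k = c₁[k]·a₁b₁ᵀ + c₂[k]·a₂b₂ᵀ. S₁ and S₂ are linearly independent, so a₁b₁ᵀ and a₂b₂ᵀ must span the same plane of matrices: they are the rank-1 matrices of the form x·S₁ + y·S₂.
The 2×2 minor of x·S₁ + y·S₂ on rows {1,2}, columns {1,2} is 54·x² − 54·y² = 54·(x − y)(x + y), vanishing at (x:y) = (1:1) and (1:-1).
M₁ = S₁ + S₂ = [[-18, 18, -6], [54, -54, 18], [-36, 36, -12]] = (-6)·[1, -3, 2][3, -3, 1]ᵀ and M₂ = S₁ − S₂ = [[0, 0, 0], [0, -12, -18], [0, 8, 12]] = (-2)·[0, 3, -2][0, 2, 3]ᵀ, so take a₁ = [1, -3, 2], b₁ = [3, -3, 1], a₂ = [0, 3, -2], b₂ = [0, 2, 3].
Each slice is an integer combination of E₁ = a₁b₁ᵀ and E₂ = a₂b₂ᵀ: S₁ = −3·E₁ − E₂, S₂ = −3·E₁ + E₂, S₃ = 2·E₁ − 3·E₂; reading off coefficients, c₁ = [-3, -3, 2] and c₂ = [-1, 1, -3].
Hence T = [1, -3, 2] ∘ [3, -3, 1] ∘ [-3, -3, 2] + [0, 3, -2] ∘ [0, 2, 3] ∘ [-1, 1, -3], so rank(T) ≤ 2.
These bounds meet, so rank(T) = 2.
Check entry T[2,3,2] = 18: (-3)·(1)·(-3) + (3)·(3)·(1) = 18.

2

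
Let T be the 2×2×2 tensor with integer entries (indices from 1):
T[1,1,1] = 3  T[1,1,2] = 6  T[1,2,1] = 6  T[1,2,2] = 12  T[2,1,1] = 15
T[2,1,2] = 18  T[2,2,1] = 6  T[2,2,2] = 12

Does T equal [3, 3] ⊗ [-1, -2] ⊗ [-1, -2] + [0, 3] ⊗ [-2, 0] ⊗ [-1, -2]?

No

Reconstruct entry (2,1,1) from the claimed factors: Σₗ aₗ[2]bₗ[1]cₗ[1] = (3)·(-1)·(-1) + (3)·(-2)·(-1) = 9, but T[2,1,1] = 15. The claim is false.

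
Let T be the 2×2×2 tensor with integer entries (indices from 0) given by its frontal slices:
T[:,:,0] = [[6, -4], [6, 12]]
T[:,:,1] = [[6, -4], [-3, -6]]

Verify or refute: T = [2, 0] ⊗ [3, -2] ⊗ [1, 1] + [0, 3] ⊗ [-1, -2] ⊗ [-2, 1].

Reconstruct entrywise from the claimed factors. For example, T[0,1,0] = -4 and Σₗ aₗ[0]bₗ[1]cₗ[0] = (2)·(-2)·(1) + (0)·(-2)·(-2) = -4; checking all 8 entries, every one matches. The claim holds.

Yes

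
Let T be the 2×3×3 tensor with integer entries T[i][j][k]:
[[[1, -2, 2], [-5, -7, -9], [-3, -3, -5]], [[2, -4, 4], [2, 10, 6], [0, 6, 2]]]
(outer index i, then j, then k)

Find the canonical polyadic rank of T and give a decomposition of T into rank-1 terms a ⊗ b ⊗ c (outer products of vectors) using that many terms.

Lower bound: the mode-2 unfolding of T (rows indexed by j, columns by (i,k) = (0,0), (0,1), (0,2), (1,0), (1,1), (1,2)) is [[1, -2, 2, 2, -4, 4], [-5, -7, -9, 2, 10, 6], [-3, -3, -5, 0, 6, 2]].
There the 3×3 minor on rows j ∈ {0, 1, 2}, columns (i,k) ∈ {(0,0), (0,1), (0,2)} is det [[1, -2, 2], [-5, -7, -9], [-3, -3, -5]] = -8 ≠ 0, so this unfolding has rank ≥ 3; CP rank is at least every unfolding rank, so rank(T) ≥ 3. (This is only a lower bound: in general the CP rank may exceed every unfolding rank, so we still need to exhibit 3 rank-1 terms summing to T.)
Upper bound: T is a sum of 3 rank-1 terms, T = [1, -1] ⊗ [0, 2, 1] ⊗ [-2, -4, -4] + [1, 2] ⊗ [0, 1, 1] ⊗ [-1, 1, -1] + [1, 2] ⊗ [1, 0, 0] ⊗ [1, -2, 2] (written with every a and b primitive with positive leading entry and the scale carried by c; CP decompositions are not unique, and this one is verified by expanding entrywise), so rank(T) ≤ 3.
These bounds meet, so rank(T) = 3.
Check entry T[0,1,2] = -9: (1)·(2)·(-4) + (1)·(1)·(-1) + (1)·(0)·(2) = -9.

rank(T) = 3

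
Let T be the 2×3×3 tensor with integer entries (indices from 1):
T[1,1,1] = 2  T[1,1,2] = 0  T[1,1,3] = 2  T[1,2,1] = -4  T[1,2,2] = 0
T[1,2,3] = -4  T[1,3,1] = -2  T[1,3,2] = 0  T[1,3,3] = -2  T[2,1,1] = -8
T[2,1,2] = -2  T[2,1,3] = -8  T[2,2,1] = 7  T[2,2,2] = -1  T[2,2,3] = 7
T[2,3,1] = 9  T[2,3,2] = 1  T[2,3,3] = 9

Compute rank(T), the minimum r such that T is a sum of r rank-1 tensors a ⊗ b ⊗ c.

3

Lower bound: in the mode-2 unfolding of T (rows indexed by j, columns by (i,k)) the 3×3 minor on rows j ∈ {1, 2, 3}, columns (i,k) ∈ {(1,1), (2,1), (2,2)} is det [[2, -8, -2], [-4, 7, -1], [-2, 9, 1]] = 28 ≠ 0, so that unfolding has rank ≥ 3 and hence rank(T) ≥ 3 (CP rank is at least every unfolding rank, though it can be larger).
Upper bound: T is a sum of 3 rank-1 terms, T = (0, 1) ⊗ (1, 0, -2) ⊗ (-2, 0, -2) + (0, 1) ⊗ (2, 1, -1) ⊗ (-1, -1, -1) + (1, -2) ⊗ (1, -2, -1) ⊗ (2, 0, 2) (one valid choice — decompositions are not unique — normalised so each a, b is primitive with positive first nonzero entry; check it by expanding all entries), so rank(T) ≤ 3.
These bounds meet, so rank(T) = 3.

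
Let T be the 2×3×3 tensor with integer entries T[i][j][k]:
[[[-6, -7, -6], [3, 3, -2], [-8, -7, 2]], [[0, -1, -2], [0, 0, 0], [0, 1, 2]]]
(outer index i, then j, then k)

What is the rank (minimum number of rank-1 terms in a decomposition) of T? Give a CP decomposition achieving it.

rank(T) = 3

Lower bound: the mode-2 unfolding of T (rows indexed by j, columns by (i,k) = (0,0), (0,1), (0,2), (1,0), (1,1), (1,2)) is [[-6, -7, -6, 0, -1, -2], [3, 3, -2, 0, 0, 0], [-8, -7, 2, 0, 1, 2]].
There the 3×3 minor on rows j ∈ {0, 1, 2}, columns (i,k) ∈ {(0,0), (0,1), (0,2)} is det [[-6, -7, -6], [3, 3, -2], [-8, -7, 2]] = -40 ≠ 0, so this unfolding has rank ≥ 3; CP rank is at least every unfolding rank, so rank(T) ≥ 3. (Flattening ranks never certify an upper bound on CP rank; for that we must actually write T with 3 rank-1 terms.)
Upper bound: T is a sum of 3 rank-1 terms, T = [1, 0] ∘ [1, -1, 2] ∘ [-4, -4, 0] + [1, 0] ∘ [2, 1, 0] ∘ [-1, -1, -2] + [1, 1] ∘ [1, 0, -1] ∘ [0, -1, -2] (written with every a and b primitive with positive leading entry and the scale carried by c; CP decompositions are not unique, and this one is verified by expanding entrywise), so rank(T) ≤ 3.
These bounds meet, so rank(T) = 3.
Check entry T[1,2,1] = 1: (0)·(2)·(-4) + (0)·(0)·(-1) + (1)·(-1)·(-1) = 1.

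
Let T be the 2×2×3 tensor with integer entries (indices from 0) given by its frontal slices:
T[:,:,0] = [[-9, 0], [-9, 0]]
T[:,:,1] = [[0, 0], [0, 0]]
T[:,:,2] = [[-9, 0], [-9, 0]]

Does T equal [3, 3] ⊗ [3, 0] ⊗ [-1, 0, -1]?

Reconstruct entrywise from the claimed factors. For example, T[0,0,1] = 0 and Σₗ aₗ[0]bₗ[0]cₗ[1] = (3)·(3)·(0) = 0; checking all 12 entries, every one matches. The claim holds.

Yes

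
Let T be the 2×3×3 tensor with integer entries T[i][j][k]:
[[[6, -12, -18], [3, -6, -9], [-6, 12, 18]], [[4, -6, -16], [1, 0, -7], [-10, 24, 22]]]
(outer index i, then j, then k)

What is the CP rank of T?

2

Lower bound: in the mode-1 unfolding of T (rows indexed by i, columns by (j,k)) the 2×2 minor on rows i ∈ {0, 1}, columns (j,k) ∈ {(0,0), (0,1)} is det [[6, -12], [4, -6]] = 12 ≠ 0, so that unfolding has rank ≥ 2 and hence rank(T) ≥ 2 (CP rank is at least every unfolding rank, though it can be larger).
Upper bound: with S_k = T[:,:,k], the two rank-1 terms a₁b₁ᵀ, a₂b₂ᵀ are the rank-1 members of the pencil x·S₀ + y·S₁.
The 2×2 minor of x·S₀ + y·S₁ on rows {0,1}, columns {0,1} is −6·x² + 30·xy − 36·y² = (-6)·(x − 3·y)(x − 2·y), vanishing at (x:y) = (3:1) and (2:1).
M₁ = 3·S₀ + S₁ = [[6, 3, -6], [6, 3, -6]] = 3·[1, 1][2, 1, -2]ᵀ and M₂ = 2·S₀ + S₁ = [[0, 0, 0], [2, 2, 4]] = 2·[0, 1][1, 1, 2]ᵀ, so take a₁ = [1, 1], b₁ = [2, 1, -2], a₂ = [0, 1], b₂ = [1, 1, 2].
Each slice is an integer combination of E₁ = a₁b₁ᵀ and E₂ = a₂b₂ᵀ: S₀ = 3·E₁ − 2·E₂, S₁ = −6·E₁ + 6·E₂, S₂ = −9·E₁ + 2·E₂; reading off coefficients, c₁ = [3, -6, -9] and c₂ = [-2, 6, 2].
Hence T = [1, 1] ⊗ [2, 1, -2] ⊗ [3, -6, -9] + [0, 1] ⊗ [1, 1, 2] ⊗ [-2, 6, 2], so rank(T) ≤ 2.
These bounds meet, so rank(T) = 2.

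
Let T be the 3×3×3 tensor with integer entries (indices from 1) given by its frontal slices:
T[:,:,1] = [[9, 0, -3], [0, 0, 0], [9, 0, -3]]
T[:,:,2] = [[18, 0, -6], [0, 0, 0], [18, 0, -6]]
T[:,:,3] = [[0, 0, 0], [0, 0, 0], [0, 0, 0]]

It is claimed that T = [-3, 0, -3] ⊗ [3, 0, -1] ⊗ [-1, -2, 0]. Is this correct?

Reconstruct entrywise from the claimed factors. For example, T[2,3,2] = 0 and Σₗ aₗ[2]bₗ[3]cₗ[2] = (0)·(-1)·(-2) = 0; checking all 27 entries, every one matches. The claim holds.

Yes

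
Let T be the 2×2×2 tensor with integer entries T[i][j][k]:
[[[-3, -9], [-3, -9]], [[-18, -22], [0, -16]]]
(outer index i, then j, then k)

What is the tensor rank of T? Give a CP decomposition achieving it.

Lower bound: the mode-3 unfolding of T (rows indexed by k, columns by (i,j) = (0,0), (0,1), (1,0), (1,1)) is [[-3, -3, -18, 0], [-9, -9, -22, -16]].
There the 2×2 minor on rows k ∈ {0, 1}, columns (i,j) ∈ {(0,0), (1,0)} is det [[-3, -18], [-9, -22]] = -96 ≠ 0, so this unfolding has rank ≥ 2; CP rank is at least every unfolding rank, so rank(T) ≥ 2. (This is only a lower bound: in general the CP rank may exceed every unfolding rank, so we still need to exhibit 2 rank-1 terms summing to T.)
Upper bound — finding two terms. Write S_k = T[:,:,k] for the frontal slices: S₀ = [[-3, -3], [-18, 0]], S₁ = [[-9, -9], [-22, -16]].
If T = a₁ ∘ b₁ ∘ c₁ + a₂ ∘ b₂ ∘ c₂ then each S_k = c₁[k]·a₁b₁ᵀ + c₂[k]·a₂b₂ᵀ. S₀ and S₁ are linearly independent, so a₁b₁ᵀ and a₂b₂ᵀ must span the same plane of matrices: they are the rank-1 matrices of the form x·S₀ + y·S₁.
det(x·S₀ + y·S₁) is −54·x² − 180·xy − 54·y² = (-18)·(x + 3·y)(3·x + y), vanishing at (x:y) = (3:-1) and (1:-3).
M₁ = 3·S₀ − S₁ = [[0, 0], [-32, 16]] = (-16)·[0, 1][2, -1]ᵀ and M₂ = S₀ − 3·S₁ = [[24, 24], [48, 48]] = 24·[1, 2][1, 1]ᵀ, so take a₁ = [0, 1], b₁ = [2, -1], a₂ = [1, 2], b₂ = [1, 1].
Each slice is an integer combination of E₁ = a₁b₁ᵀ and E₂ = a₂b₂ᵀ: S₀ = −6·E₁ − 3·E₂, S₁ = −2·E₁ − 9·E₂; reading off coefficients, c₁ = [-6, -2] and c₂ = [-3, -9].
Hence T = [0, 1] ∘ [2, -1] ∘ [-6, -2] + [1, 2] ∘ [1, 1] ∘ [-3, -9], so rank(T) ≤ 2.
These bounds meet, so rank(T) = 2.

rank(T) = 2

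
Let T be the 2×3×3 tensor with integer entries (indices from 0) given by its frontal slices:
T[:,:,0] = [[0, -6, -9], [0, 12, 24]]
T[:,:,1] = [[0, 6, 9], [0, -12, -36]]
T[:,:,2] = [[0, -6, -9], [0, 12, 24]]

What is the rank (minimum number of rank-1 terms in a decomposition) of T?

Lower bound: in the mode-3 unfolding of T (rows indexed by k, columns by (i,j)) the 2×2 minor on rows k ∈ {0, 1}, columns (i,j) ∈ {(0,1), (1,2)} is det [[-6, 24], [6, -36]] = 72 ≠ 0, so that unfolding has rank ≥ 2 and hence rank(T) ≥ 2 (CP rank is at least every unfolding rank, though it can be larger).
Upper bound: with S_k = T[:,:,k], the two rank-1 terms a₁b₁ᵀ, a₂b₂ᵀ are the rank-1 members of the pencil x·S₀ + y·S₁.
The 2×2 minor of x·S₀ + y·S₁ on rows {0,1}, columns {1,2} is −36·x² + 144·xy − 108·y² = (-36)·(x − 3·y)(x − y), vanishing at (x:y) = (3:1) and (1:1).
M₁ = 3·S₀ + S₁ = [[0, -12, -18], [0, 24, 36]] = (-6)·(1, -2)(0, 2, 3)ᵀ and M₂ = S₀ + S₁ = [[0, 0, 0], [0, 0, -12]] = (-12)·(0, 1)(0, 0, 1)ᵀ, so take a₁ = (1, -2), b₁ = (0, 2, 3), a₂ = (0, 1), b₂ = (0, 0, 1).
Each slice is an integer combination of E₁ = a₁b₁ᵀ and E₂ = a₂b₂ᵀ: S₀ = −3·E₁ + 6·E₂, S₁ = 3·E₁ − 18·E₂, S₂ = −3·E₁ + 6·E₂; reading off coefficients, c₁ = (-3, 3, -3) and c₂ = (6, -18, 6).
Hence T = (1, -2) (x) (0, 2, 3) (x) (-3, 3, -3) + (0, 1) (x) (0, 0, 1) (x) (6, -18, 6), so rank(T) ≤ 2.
These bounds meet, so rank(T) = 2.

2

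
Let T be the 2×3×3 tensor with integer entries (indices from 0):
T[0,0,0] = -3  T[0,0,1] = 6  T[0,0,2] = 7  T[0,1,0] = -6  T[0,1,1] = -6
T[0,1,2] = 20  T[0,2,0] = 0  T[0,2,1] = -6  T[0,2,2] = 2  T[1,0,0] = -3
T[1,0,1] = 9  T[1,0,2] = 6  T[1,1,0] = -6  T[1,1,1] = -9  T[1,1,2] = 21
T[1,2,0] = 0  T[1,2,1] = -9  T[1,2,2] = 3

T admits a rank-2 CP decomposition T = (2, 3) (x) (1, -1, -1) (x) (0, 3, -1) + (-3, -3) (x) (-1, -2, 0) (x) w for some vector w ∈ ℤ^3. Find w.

Subtract the known terms from T to get the rank-1 residual R = (-3, -3) (x) (-1, -2, 0) (x) w, so R[i,j,k] = a[i]·b[j]·w[k]. Pick indices with nonzero a[0]·b[0] = (-3)·(-1) = 3. Only the fibre through (0,0,·) is needed: R[0,0,:] = T[0,0,:] − Σₗ aₗ[0]bₗ[0]cₗ = [-3, 6, 7] − (2)·(1)·(0, 3, -1) = [-3, 0, 9]. Then w[k] = R[0,0,k] / 3 for each k, giving w = [-3, 0, 9] / 3 = (-1, 0, 3).

w = (-1, 0, 3)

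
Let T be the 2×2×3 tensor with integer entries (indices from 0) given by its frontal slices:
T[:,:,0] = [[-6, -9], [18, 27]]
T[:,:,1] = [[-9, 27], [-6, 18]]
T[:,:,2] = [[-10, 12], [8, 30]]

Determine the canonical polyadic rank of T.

2

Lower bound: the mode-3 unfolding of T (rows indexed by k, columns by (i,j) = (0,0), (0,1), (1,0), (1,1)) is [[-6, -9, 18, 27], [-9, 27, -6, 18], [-10, 12, 8, 30]].
There the 2×2 minor on rows k ∈ {0, 1}, columns (i,j) ∈ {(0,0), (0,1)} is det [[-6, -9], [-9, 27]] = -243 ≠ 0, so this unfolding has rank ≥ 2; CP rank is at least every unfolding rank, so rank(T) ≥ 2. (Unfolding ranks only ever bound the CP rank from below — rank(T) can be strictly larger than all of them — so the matching upper bound has to come from an explicit 2-term decomposition.)
Upper bound — finding two terms. Write S_k = T[:,:,k] for the frontal slices: S₀ = [[-6, -9], [18, 27]], S₁ = [[-9, 27], [-6, 18]], S₂ = [[-10, 12], [8, 30]].
If T = a₁ ⊗ b₁ ⊗ c₁ + a₂ ⊗ b₂ ⊗ c₂ then each S_k = c₁[k]·a₁b₁ᵀ + c₂[k]·a₂b₂ᵀ. S₀ and S₁ are linearly independent, so a₁b₁ᵀ and a₂b₂ᵀ must span the same plane of matrices: they are the rank-1 matrices of the form x·S₀ + y·S₁.
det(x·S₀ + y·S₁) is −891·xy = (-891)·(y)(x), vanishing at (x:y) = (1:0) and (0:1).
M₁ = S₀ = [[-6, -9], [18, 27]] = (-3)·[1, -3][2, 3]ᵀ and M₂ = S₁ = [[-9, 27], [-6, 18]] = (-3)·[3, 2][1, -3]ᵀ, so take a₁ = [1, -3], b₁ = [2, 3], a₂ = [3, 2], b₂ = [1, -3].
Each slice is an integer combination of E₁ = a₁b₁ᵀ and E₂ = a₂b₂ᵀ: S₀ = −3·E₁, S₁ = −3·E₂, S₂ = −2·E₁ − 2·E₂; reading off coefficients, c₁ = [-3, 0, -2] and c₂ = [0, -3, -2].
Hence T = [1, -3] ⊗ [2, 3] ⊗ [-3, 0, -2] + [3, 2] ⊗ [1, -3] ⊗ [0, -3, -2], so rank(T) ≤ 2.
These bounds meet, so rank(T) = 2.
Check entry T[1,0,2] = 8: (-3)·(2)·(-2) + (2)·(1)·(-2) = 8.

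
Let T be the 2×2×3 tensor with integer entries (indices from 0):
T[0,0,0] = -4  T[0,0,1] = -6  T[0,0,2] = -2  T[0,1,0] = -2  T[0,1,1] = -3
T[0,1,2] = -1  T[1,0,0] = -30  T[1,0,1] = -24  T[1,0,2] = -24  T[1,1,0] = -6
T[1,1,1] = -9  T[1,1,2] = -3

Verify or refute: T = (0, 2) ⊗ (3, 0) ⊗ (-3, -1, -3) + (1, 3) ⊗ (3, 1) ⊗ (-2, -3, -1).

No

Reconstruct entry (0,0,0) from the claimed factors: Σₗ aₗ[0]bₗ[0]cₗ[0] = (0)·(3)·(-3) + (1)·(3)·(-2) = -6, but T[0,0,0] = -4. The claim is false.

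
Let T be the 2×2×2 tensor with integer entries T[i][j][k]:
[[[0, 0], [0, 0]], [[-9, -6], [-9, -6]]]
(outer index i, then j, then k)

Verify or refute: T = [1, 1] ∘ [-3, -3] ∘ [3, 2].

No

Reconstruct entry (0,0,0) from the claimed factors: Σₗ aₗ[0]bₗ[0]cₗ[0] = (1)·(-3)·(3) = -9, but T[0,0,0] = 0. The claim is false.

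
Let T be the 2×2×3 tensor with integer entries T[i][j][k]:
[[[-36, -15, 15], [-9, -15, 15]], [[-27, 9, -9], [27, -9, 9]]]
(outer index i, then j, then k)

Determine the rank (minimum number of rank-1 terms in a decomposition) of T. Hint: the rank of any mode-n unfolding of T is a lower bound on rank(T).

Lower bound: the mode-3 unfolding of T (rows indexed by k, columns by (i,j) = (0,0), (0,1), (1,0), (1,1)) is [[-36, -9, -27, 27], [-15, -15, 9, -9], [15, 15, -9, 9]].
There the 2×2 minor on rows k ∈ {0, 1}, columns (i,j) ∈ {(0,0), (0,1)} is det [[-36, -9], [-15, -15]] = 405 ≠ 0, so this unfolding has rank ≥ 2; CP rank is at least every unfolding rank, so rank(T) ≥ 2. (This is only a lower bound: in general the CP rank may exceed every unfolding rank, so we still need to exhibit 2 rank-1 terms summing to T.)
Upper bound — finding two terms. Write S_k = T[:,:,k] for the frontal slices: S₀ = [[-36, -9], [-27, 27]], S₁ = [[-15, -15], [9, -9]], S₂ = [[15, 15], [-9, 9]].
If T = a₁ ⊗ b₁ ⊗ c₁ + a₂ ⊗ b₂ ⊗ c₂ then each S_k = c₁[k]·a₁b₁ᵀ + c₂[k]·a₂b₂ᵀ. S₀ and S₁ are linearly independent, so a₁b₁ᵀ and a₂b₂ᵀ must span the same plane of matrices: they are the rank-1 matrices of the form x·S₀ + y·S₁.
det(x·S₀ + y·S₁) is −1215·x² − 405·xy + 270·y² = (-135)·(3·x + 2·y)(3·x − y), vanishing at (x:y) = (2:-3) and (1:3).
M₁ = 2·S₀ − 3·S₁ = [[-27, 27], [-81, 81]] = (-27)·[1, 3][1, -1]ᵀ and M₂ = S₀ + 3·S₁ = [[-81, -54], [0, 0]] = (-27)·[1, 0][3, 2]ᵀ, so take a₁ = [1, 3], b₁ = [1, -1], a₂ = [1, 0], b₂ = [3, 2].
Each slice is an integer combination of E₁ = a₁b₁ᵀ and E₂ = a₂b₂ᵀ: S₀ = −9·E₁ − 9·E₂, S₁ = 3·E₁ − 6·E₂, S₂ = −3·E₁ + 6·E₂; reading off coefficients, c₁ = [-9, 3, -3] and c₂ = [-9, -6, 6].
Hence T = [1, 3] ⊗ [1, -1] ⊗ [-9, 3, -3] + [1, 0] ⊗ [3, 2] ⊗ [-9, -6, 6], so rank(T) ≤ 2.
These bounds meet, so rank(T) = 2.

2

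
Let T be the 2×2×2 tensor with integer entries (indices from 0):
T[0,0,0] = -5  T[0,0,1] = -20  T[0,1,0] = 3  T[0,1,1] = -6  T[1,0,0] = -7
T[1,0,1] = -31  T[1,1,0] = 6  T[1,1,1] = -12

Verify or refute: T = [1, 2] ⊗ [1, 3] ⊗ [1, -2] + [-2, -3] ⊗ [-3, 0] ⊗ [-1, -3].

Yes

Reconstruct entrywise from the claimed factors. For example, T[0,0,0] = -5 and Σₗ aₗ[0]bₗ[0]cₗ[0] = (1)·(1)·(1) + (-2)·(-3)·(-1) = -5; checking all 8 entries, every one matches. The claim holds.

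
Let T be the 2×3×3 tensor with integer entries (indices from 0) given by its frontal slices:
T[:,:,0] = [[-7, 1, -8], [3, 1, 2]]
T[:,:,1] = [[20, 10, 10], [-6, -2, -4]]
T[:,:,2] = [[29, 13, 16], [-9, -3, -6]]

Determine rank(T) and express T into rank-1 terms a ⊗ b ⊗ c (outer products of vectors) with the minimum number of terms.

rank(T) = 2

Lower bound: the mode-1 unfolding of T (rows indexed by i, columns by (j,k) = (0,0), (0,1), (0,2), (1,0), (1,1), (1,2), (2,0), (2,1), (2,2)) is [[-7, 20, 29, 1, 10, 13, -8, 10, 16], [3, -6, -9, 1, -2, -3, 2, -4, -6]].
There the 2×2 minor on rows i ∈ {0, 1}, columns (j,k) ∈ {(0,0), (0,1)} is det [[-7, 20], [3, -6]] = -18 ≠ 0, so this unfolding has rank ≥ 2; CP rank is at least every unfolding rank, so rank(T) ≥ 2. (This is only a lower bound: in general the CP rank may exceed every unfolding rank, so we still need to exhibit 2 rank-1 terms summing to T.)
Upper bound — finding two terms. Write S_k = T[:,:,k] for the frontal slices: S₀ = [[-7, 1, -8], [3, 1, 2]], S₁ = [[20, 10, 10], [-6, -2, -4]], S₂ = [[29, 13, 16], [-9, -3, -6]].
If T = a₁ ⊗ b₁ ⊗ c₁ + a₂ ⊗ b₂ ⊗ c₂ then each S_k = c₁[k]·a₁b₁ᵀ + c₂[k]·a₂b₂ᵀ. S₀ and S₁ are linearly independent, so a₁b₁ᵀ and a₂b₂ᵀ must span the same plane of matrices: they are the rank-1 matrices of the form x·S₀ + y·S₁.
The 2×2 minor of x·S₀ + y·S₁ on rows {0,1}, columns {0,1} is −10·x² + 10·xy + 20·y² = (-10)·(x − 2·y)(x + y), vanishing at (x:y) = (2:1) and (1:-1).
M₁ = 2·S₀ + S₁ = [[6, 12, -6], [0, 0, 0]] = 6·(1, 0)(1, 2, -1)ᵀ and M₂ = S₀ − S₁ = [[-27, -9, -18], [9, 3, 6]] = (-3)·(3, -1)(3, 1, 2)ᵀ, so take a₁ = (1, 0), b₁ = (1, 2, -1), a₂ = (3, -1), b₂ = (3, 1, 2).
Each slice is an integer combination of E₁ = a₁b₁ᵀ and E₂ = a₂b₂ᵀ: S₀ = 2·E₁ − E₂, S₁ = 2·E₁ + 2·E₂, S₂ = 2·E₁ + 3·E₂; reading off coefficients, c₁ = (2, 2, 2) and c₂ = (-1, 2, 3).
Hence T = (1, 0) ⊗ (1, 2, -1) ⊗ (2, 2, 2) + (3, -1) ⊗ (3, 1, 2) ⊗ (-1, 2, 3), so rank(T) ≤ 2.
These bounds meet, so rank(T) = 2.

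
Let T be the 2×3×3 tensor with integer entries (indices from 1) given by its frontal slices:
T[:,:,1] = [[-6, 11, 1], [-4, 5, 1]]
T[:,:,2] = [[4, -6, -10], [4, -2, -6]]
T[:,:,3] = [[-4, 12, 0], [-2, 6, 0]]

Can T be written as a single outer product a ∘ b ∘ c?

No

The mode-2 unfolding of T (rows indexed by j, columns by (i,k) = (1,1), (1,2), (1,3), (2,1), (2,2), (2,3)) is [[-6, 4, -4, -4, 4, -2], [11, -6, 12, 5, -2, 6], [1, -10, 0, 1, -6, 0]].
There the 3×3 minor on rows j ∈ {1, 2, 3}, columns (i,k) ∈ {(1,1), (1,2), (1,3)} is det [[-6, 4, -4], [11, -6, 12], [1, -10, 0]] = -256 ≠ 0, so this unfolding has rank ≥ 3; CP rank is at least every unfolding rank, so rank(T) ≥ 3.
In particular rank(T) ≥ 3 > 1, so T is not rank-1.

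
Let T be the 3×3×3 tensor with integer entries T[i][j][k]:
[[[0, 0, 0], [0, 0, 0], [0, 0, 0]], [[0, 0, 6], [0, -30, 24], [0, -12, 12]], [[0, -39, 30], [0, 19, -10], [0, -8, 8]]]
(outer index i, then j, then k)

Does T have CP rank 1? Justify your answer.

The mode-3 unfolding of T (rows indexed by k, columns by (i,j) = (0,0), (0,1), (0,2), (1,0), (1,1), (1,2), (2,0), (2,1), (2,2)) is [[0, 0, 0, 0, 0, 0, 0, 0, 0], [0, 0, 0, 0, -30, -12, -39, 19, -8], [0, 0, 0, 6, 24, 12, 30, -10, 8]].
There the 2×2 minor on rows k ∈ {1, 2}, columns (i,j) ∈ {(1,0), (1,1)} is det [[0, -30], [6, 24]] = 180 ≠ 0, so this unfolding has rank ≥ 2; CP rank is at least every unfolding rank, so rank(T) ≥ 2.
In particular rank(T) ≥ 2 > 1, so T is not rank-1.

No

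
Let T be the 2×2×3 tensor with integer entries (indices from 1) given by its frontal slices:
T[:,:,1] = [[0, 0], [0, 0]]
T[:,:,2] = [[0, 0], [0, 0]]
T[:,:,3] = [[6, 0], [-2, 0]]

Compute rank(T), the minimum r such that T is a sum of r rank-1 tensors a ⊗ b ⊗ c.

1

Lower bound: T ≠ 0 (e.g. T[1,1,3] = 6), so rank(T) ≥ 1.
Upper bound: if T = a ⊗ b ⊗ c then every fibre of T is a multiple of the corresponding factor, so read the factors off the fibres through the nonzero entry T[1,1,3] = 6.
The mode-1 fibre T[:,1,3] = [6, -2] gives a = [3, -1] (primitive direction); the mode-2 fibre T[1,:,3] = [6, 0] gives b = [1, 0]; then c[k] = T[1,1,k] / (a[1]·b[1]) = [0, 0, 6] / 3 = [0, 0, 2].
Expanding [3, -1] ⊗ [1, 0] ⊗ [0, 0, 2] reproduces all 12 entries of T, so T = [3, -1] ⊗ [1, 0] ⊗ [0, 0, 2] and rank(T) ≤ 1.
These bounds meet, so rank(T) = 1.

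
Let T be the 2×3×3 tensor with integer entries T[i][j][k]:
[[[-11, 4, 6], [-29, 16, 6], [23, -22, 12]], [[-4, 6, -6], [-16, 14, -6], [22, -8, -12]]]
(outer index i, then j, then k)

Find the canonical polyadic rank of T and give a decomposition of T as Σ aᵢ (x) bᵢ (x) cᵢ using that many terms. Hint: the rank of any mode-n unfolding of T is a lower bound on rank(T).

Lower bound: in the mode-3 unfolding of T (rows indexed by k, columns by (i,j)) the 2×2 minor on rows k ∈ {0, 1}, columns (i,j) ∈ {(0,0), (0,1)} is det [[-11, -29], [4, 16]] = -60 ≠ 0, so that unfolding has rank ≥ 2 and hence rank(T) ≥ 2 (CP rank is at least every unfolding rank, though it can be larger).
Upper bound: with S_k = T[:,:,k], the two rank-1 terms a₁b₁ᵀ, a₂b₂ᵀ are the rank-1 members of the pencil x·S₀ + y·S₁.
The 2×2 minor of x·S₀ + y·S₁ on rows {0,1}, columns {0,1} is 60·x² + 20·xy − 40·y² = 20·(3·x − 2·y)(x + y), vanishing at (x:y) = (2:3) and (1:-1).
M₁ = 2·S₀ + 3·S₁ = [[-10, -10, -20], [10, 10, 20]] = (-10)·[1, -1][1, 1, 2]ᵀ and M₂ = S₀ − S₁ = [[-15, -45, 45], [-10, -30, 30]] = (-5)·[3, 2][1, 3, -3]ᵀ, so take a₁ = [1, -1], b₁ = [1, 1, 2], a₂ = [3, 2], b₂ = [1, 3, -3].
Each slice is an integer combination of E₁ = a₁b₁ᵀ and E₂ = a₂b₂ᵀ: S₀ = −2·E₁ − 3·E₂, S₁ = −2·E₁ + 2·E₂, S₂ = 6·E₁; reading off coefficients, c₁ = [-2, -2, 6] and c₂ = [-3, 2, 0].
Hence T = [1, -1] (x) [1, 1, 2] (x) [-2, -2, 6] + [3, 2] (x) [1, 3, -3] (x) [-3, 2, 0], so rank(T) ≤ 2.
These bounds meet, so rank(T) = 2.

rank(T) = 2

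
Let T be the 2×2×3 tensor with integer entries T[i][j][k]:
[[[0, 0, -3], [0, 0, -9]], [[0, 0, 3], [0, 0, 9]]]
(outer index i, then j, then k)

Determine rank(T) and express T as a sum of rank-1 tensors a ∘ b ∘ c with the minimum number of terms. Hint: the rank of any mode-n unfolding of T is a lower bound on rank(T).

rank(T) = 1

Lower bound: T ≠ 0 (e.g. T[0,0,2] = -3), so rank(T) ≥ 1.
Upper bound: the mode-1 fibre T[:,0,2] = [-3, 3] gives a = (1, -1) (primitive direction); the mode-2 fibre T[0,:,2] = [-3, -9] gives b = (1, 3); then c[k] = T[0,0,k] / (a[0]·b[0]) = [0, 0, -3] / 1 = (0, 0, -3).
Expanding (1, -1) ∘ (1, 3) ∘ (0, 0, -3) reproduces all 12 entries of T, so T = (1, -1) ∘ (1, 3) ∘ (0, 0, -3) and rank(T) ≤ 1.
These bounds meet, so rank(T) = 1.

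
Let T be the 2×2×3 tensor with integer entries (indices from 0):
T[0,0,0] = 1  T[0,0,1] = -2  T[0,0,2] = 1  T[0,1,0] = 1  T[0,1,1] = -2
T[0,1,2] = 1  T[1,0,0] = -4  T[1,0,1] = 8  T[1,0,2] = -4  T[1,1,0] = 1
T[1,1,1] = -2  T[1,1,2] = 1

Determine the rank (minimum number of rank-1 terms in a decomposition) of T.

2

Lower bound: the mode-2 unfolding of T (rows indexed by j, columns by (i,k) = (0,0), (0,1), (0,2), (1,0), (1,1), (1,2)) is [[1, -2, 1, -4, 8, -4], [1, -2, 1, 1, -2, 1]].
There the 2×2 minor on rows j ∈ {0, 1}, columns (i,k) ∈ {(0,0), (1,0)} is det [[1, -4], [1, 1]] = 5 ≠ 0, so this unfolding has rank ≥ 2; CP rank is at least every unfolding rank, so rank(T) ≥ 2. (Unfolding ranks only ever bound the CP rank from below — rank(T) can be strictly larger than all of them — so the matching upper bound has to come from an explicit 2-term decomposition.)
Upper bound — finding two terms. Every mode-3 slice of T is a multiple of one matrix: T[:,:,k] = c[k]·M with c = (1, -2, 1) and M = [[1, 1], [-4, 1]] (rows indexed by i, columns by j). So it suffices to write M as a sum of two rank-1 matrices.
Splitting M by its rows (i = 0, 1), M = (1, 0)(1, 1)ᵀ + (0, 1)(-4, 1)ᵀ.
Hence T = (1, 0) (x) (1, 1) (x) (1, -2, 1) + (0, 1) (x) (-4, 1) (x) (1, -2, 1), so rank(T) ≤ 2.
These bounds meet, so rank(T) = 2.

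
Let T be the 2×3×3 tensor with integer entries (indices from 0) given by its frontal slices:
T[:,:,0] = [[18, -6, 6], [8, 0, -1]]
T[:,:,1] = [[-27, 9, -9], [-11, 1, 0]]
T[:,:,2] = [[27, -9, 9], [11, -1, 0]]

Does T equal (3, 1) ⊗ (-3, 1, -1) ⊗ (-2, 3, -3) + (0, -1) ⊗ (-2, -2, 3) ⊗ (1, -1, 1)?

Yes

Reconstruct entrywise from the claimed factors. For example, T[0,0,1] = -27 and Σₗ aₗ[0]bₗ[0]cₗ[1] = (3)·(-3)·(3) + (0)·(-2)·(-1) = -27; checking all 18 entries, every one matches. The claim holds.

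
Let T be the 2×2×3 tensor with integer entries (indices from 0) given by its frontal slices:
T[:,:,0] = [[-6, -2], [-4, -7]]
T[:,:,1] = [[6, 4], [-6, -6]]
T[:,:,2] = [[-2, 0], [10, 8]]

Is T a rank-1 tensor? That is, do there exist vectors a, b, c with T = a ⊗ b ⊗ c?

No

The mode-3 unfolding of T (rows indexed by k, columns by (i,j) = (0,0), (0,1), (1,0), (1,1)) is [[-6, -2, -4, -7], [6, 4, -6, -6], [-2, 0, 10, 8]].
There the 3×3 minor on rows k ∈ {0, 1, 2}, columns (i,j) ∈ {(0,0), (0,1), (1,0)} is det [[-6, -2, -4], [6, 4, -6], [-2, 0, 10]] = -176 ≠ 0, so this unfolding has rank ≥ 3; CP rank is at least every unfolding rank, so rank(T) ≥ 3.
In particular rank(T) ≥ 3 > 1, so T is not rank-1.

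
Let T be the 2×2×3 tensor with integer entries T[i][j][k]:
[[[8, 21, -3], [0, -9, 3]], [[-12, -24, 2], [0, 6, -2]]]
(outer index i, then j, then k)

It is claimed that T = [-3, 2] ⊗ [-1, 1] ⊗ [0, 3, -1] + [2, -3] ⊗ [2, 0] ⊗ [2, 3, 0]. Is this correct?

Yes

Reconstruct entrywise from the claimed factors. For example, T[0,0,0] = 8 and Σₗ aₗ[0]bₗ[0]cₗ[0] = (-3)·(-1)·(0) + (2)·(2)·(2) = 8; checking all 12 entries, every one matches. The claim holds.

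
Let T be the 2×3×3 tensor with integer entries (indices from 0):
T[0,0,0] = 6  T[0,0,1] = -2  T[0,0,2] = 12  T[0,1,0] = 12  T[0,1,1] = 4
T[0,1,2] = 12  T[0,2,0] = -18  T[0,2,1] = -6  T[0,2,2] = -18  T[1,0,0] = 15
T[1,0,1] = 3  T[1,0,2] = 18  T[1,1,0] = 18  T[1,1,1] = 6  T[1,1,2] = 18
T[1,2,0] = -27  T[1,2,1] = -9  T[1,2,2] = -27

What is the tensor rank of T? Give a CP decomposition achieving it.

Lower bound: the mode-1 unfolding of T (rows indexed by i, columns by (j,k) = (0,0), (0,1), (0,2), (1,0), (1,1), (1,2), (2,0), (2,1), (2,2)) is [[6, -2, 12, 12, 4, 12, -18, -6, -18], [15, 3, 18, 18, 6, 18, -27, -9, -27]].
There the 2×2 minor on rows i ∈ {0, 1}, columns (j,k) ∈ {(0,0), (0,1)} is det [[6, -2], [15, 3]] = 48 ≠ 0, so this unfolding has rank ≥ 2; CP rank is at least every unfolding rank, so rank(T) ≥ 2. (Flattening ranks never certify an upper bound on CP rank; for that we must actually write T with 2 rank-1 terms.)
Upper bound — finding two terms. Write S_k = T[:,:,k] for the frontal slices: S₀ = [[6, 12, -18], [15, 18, -27]], S₁ = [[-2, 4, -6], [3, 6, -9]], S₂ = [[12, 12, -18], [18, 18, -27]].
If T = a₁ ⊗ b₁ ⊗ c₁ + a₂ ⊗ b₂ ⊗ c₂ then each S_k = c₁[k]·a₁b₁ᵀ + c₂[k]·a₂b₂ᵀ. S₀ and S₁ are linearly independent, so a₁b₁ᵀ and a₂b₂ᵀ must span the same plane of matrices: they are the rank-1 matrices of the form x·S₀ + y·S₁.
The 2×2 minor of x·S₀ + y·S₁ on rows {0,1}, columns {0,1} is −72·x² − 96·xy − 24·y² = (-24)·(x + y)(3·x + y), vanishing at (x:y) = (1:-1) and (1:-3).
M₁ = S₀ − S₁ = [[8, 8, -12], [12, 12, -18]] = 2·[2, 3][2, 2, -3]ᵀ and M₂ = S₀ − 3·S₁ = [[12, 0, 0], [6, 0, 0]] = 6·[2, 1][1, 0, 0]ᵀ, so take a₁ = [2, 3], b₁ = [2, 2, -3], a₂ = [2, 1], b₂ = [1, 0, 0].
Each slice is an integer combination of E₁ = a₁b₁ᵀ and E₂ = a₂b₂ᵀ: S₀ = 3·E₁ − 3·E₂, S₁ = E₁ − 3·E₂, S₂ = 3·E₁; reading off coefficients, c₁ = [3, 1, 3] and c₂ = [-3, -3, 0].
Hence T = [2, 3] ⊗ [2, 2, -3] ⊗ [3, 1, 3] + [2, 1] ⊗ [1, 0, 0] ⊗ [-3, -3, 0], so rank(T) ≤ 2.
These bounds meet, so rank(T) = 2.

rank(T) = 2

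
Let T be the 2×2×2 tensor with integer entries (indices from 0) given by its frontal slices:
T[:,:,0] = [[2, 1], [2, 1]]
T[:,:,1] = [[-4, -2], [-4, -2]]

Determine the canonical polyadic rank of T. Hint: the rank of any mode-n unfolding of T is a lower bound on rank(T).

1

Lower bound: T ≠ 0 (e.g. T[0,0,0] = 2), so rank(T) ≥ 1.
Upper bound: if T = a ⊗ b ⊗ c then every fibre of T is a multiple of the corresponding factor, so read the factors off the fibres through the nonzero entry T[0,0,0] = 2.
The mode-1 fibre T[:,0,0] = [2, 2] gives a = [1, 1] (primitive direction); the mode-2 fibre T[0,:,0] = [2, 1] gives b = [2, 1]; then c[k] = T[0,0,k] / (a[0]·b[0]) = [2, -4] / 2 = [1, -2].
Expanding [1, 1] ⊗ [2, 1] ⊗ [1, -2] reproduces all 8 entries of T, so T = [1, 1] ⊗ [2, 1] ⊗ [1, -2] and rank(T) ≤ 1.
These bounds meet, so rank(T) = 1.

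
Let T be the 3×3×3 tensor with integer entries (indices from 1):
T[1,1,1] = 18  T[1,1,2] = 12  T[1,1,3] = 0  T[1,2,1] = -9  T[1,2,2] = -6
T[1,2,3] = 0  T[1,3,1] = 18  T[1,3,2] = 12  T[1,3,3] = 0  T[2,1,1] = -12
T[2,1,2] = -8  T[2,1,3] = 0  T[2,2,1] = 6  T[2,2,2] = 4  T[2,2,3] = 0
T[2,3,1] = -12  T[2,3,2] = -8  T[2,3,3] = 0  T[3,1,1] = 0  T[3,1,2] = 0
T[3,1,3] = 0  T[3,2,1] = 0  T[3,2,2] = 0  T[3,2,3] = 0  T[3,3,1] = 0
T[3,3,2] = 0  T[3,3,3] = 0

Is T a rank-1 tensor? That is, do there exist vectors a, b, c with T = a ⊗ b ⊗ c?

Yes

The mode-1 fibre T[:,1,1] = [18, -12, 0] gives a = (3, -2, 0) (primitive direction); the mode-2 fibre T[1,:,1] = [18, -9, 18] gives b = (2, -1, 2); then c[k] = T[1,1,k] / (a[1]·b[1]) = [18, 12, 0] / 6 = (3, 2, 0).
Expanding (3, -2, 0) ⊗ (2, -1, 2) ⊗ (3, 2, 0) reproduces all 27 entries of T, so T = (3, -2, 0) ⊗ (2, -1, 2) ⊗ (3, 2, 0) and rank(T) ≤ 1.
Equivalently every frontal slice T[:,:,k] is c[k] times the rank-1 matrix (3, -2, 0) ⊗ (2, -1, 2). So T has rank 1 (it is nonzero).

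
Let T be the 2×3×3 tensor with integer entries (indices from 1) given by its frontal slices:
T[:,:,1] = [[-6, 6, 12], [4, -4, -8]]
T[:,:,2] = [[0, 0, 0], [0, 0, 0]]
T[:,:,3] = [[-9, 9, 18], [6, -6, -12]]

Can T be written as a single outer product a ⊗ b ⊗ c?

If T = a ⊗ b ⊗ c then every fibre of T is a multiple of the corresponding factor, so read the factors off the fibres through the nonzero entry T[1,1,1] = -6.
The mode-1 fibre T[:,1,1] = [-6, 4] gives a = [3, -2] (primitive direction); the mode-2 fibre T[1,:,1] = [-6, 6, 12] gives b = [1, -1, -2]; then c[k] = T[1,1,k] / (a[1]·b[1]) = [-6, 0, -9] / 3 = [-2, 0, -3].
Expanding [3, -2] ⊗ [1, -1, -2] ⊗ [-2, 0, -3] reproduces all 18 entries of T, so T = [3, -2] ⊗ [1, -1, -2] ⊗ [-2, 0, -3] and rank(T) ≤ 1.
Equivalently every frontal slice T[:,:,k] is c[k] times the rank-1 matrix [3, -2] ⊗ [1, -1, -2]. So T has rank 1 (it is nonzero).

Yes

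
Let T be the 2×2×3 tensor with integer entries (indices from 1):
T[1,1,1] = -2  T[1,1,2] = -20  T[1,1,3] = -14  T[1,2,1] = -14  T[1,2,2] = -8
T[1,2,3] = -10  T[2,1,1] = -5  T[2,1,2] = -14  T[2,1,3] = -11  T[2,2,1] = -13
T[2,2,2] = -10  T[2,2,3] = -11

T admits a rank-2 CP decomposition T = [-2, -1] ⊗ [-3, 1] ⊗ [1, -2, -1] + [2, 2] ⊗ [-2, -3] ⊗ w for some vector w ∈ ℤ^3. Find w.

Subtract the known terms from T to get the rank-1 residual R = [2, 2] ⊗ [-2, -3] ⊗ w, so R[i,j,k] = a[i]·b[j]·w[k]. Pick indices with nonzero a[1]·b[1] = (2)·(-2) = -4. Only the fibre through (1,1,·) is needed: R[1,1,:] = T[1,1,:] − Σₗ aₗ[1]bₗ[1]cₗ = [-2, -20, -14] − (-2)·(-3)·[1, -2, -1] = [-8, -8, -8]. Then w[k] = R[1,1,k] / -4 for each k, giving w = [-8, -8, -8] / -4 = [2, 2, 2].

w = [2, 2, 2]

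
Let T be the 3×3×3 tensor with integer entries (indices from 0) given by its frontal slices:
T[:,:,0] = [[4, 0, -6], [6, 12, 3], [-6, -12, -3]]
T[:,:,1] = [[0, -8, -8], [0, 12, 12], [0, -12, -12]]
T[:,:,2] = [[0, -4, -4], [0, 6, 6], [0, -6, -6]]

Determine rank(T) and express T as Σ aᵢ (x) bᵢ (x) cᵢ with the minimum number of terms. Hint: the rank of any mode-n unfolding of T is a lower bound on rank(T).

Lower bound: the mode-2 unfolding of T (rows indexed by j, columns by (i,k) = (0,0), (0,1), (0,2), (1,0), (1,1), (1,2), (2,0), (2,1), (2,2)) is [[4, 0, 0, 6, 0, 0, -6, 0, 0], [0, -8, -4, 12, 12, 6, -12, -12, -6], [-6, -8, -4, 3, 12, 6, -3, -12, -6]].
There the 2×2 minor on rows j ∈ {0, 1}, columns (i,k) ∈ {(0,0), (0,1)} is det [[4, 0], [0, -8]] = -32 ≠ 0, so this unfolding has rank ≥ 2; CP rank is at least every unfolding rank, so rank(T) ≥ 2. (This is only a lower bound: in general the CP rank may exceed every unfolding rank, so we still need to exhibit 2 rank-1 terms summing to T.)
Upper bound — finding two terms. Write S_k = T[:,:,k] for the frontal slices: S₀ = [[4, 0, -6], [6, 12, 3], [-6, -12, -3]], S₁ = [[0, -8, -8], [0, 12, 12], [0, -12, -12]], S₂ = [[0, -4, -4], [0, 6, 6], [0, -6, -6]].
If T = a₁ (x) b₁ (x) c₁ + a₂ (x) b₂ (x) c₂ then each S_k = c₁[k]·a₁b₁ᵀ + c₂[k]·a₂b₂ᵀ. S₀ and S₁ are linearly independent, so a₁b₁ᵀ and a₂b₂ᵀ must span the same plane of matrices: they are the rank-1 matrices of the form x·S₀ + y·S₁.
The 2×2 minor of x·S₀ + y·S₁ on rows {0,1}, columns {0,1} is 48·x² + 96·xy = 48·(x + 2·y)(x), vanishing at (x:y) = (2:-1) and (0:1).
M₁ = 2·S₀ − S₁ = [[8, 8, -4], [12, 12, -6], [-12, -12, 6]] = 2·[2, 3, -3][2, 2, -1]ᵀ and M₂ = S₁ = [[0, -8, -8], [0, 12, 12], [0, -12, -12]] = (-4)·[2, -3, 3][0, 1, 1]ᵀ, so take a₁ = [2, 3, -3], b₁ = [2, 2, -1], a₂ = [2, -3, 3], b₂ = [0, 1, 1].
Each slice is an integer combination of E₁ = a₁b₁ᵀ and E₂ = a₂b₂ᵀ: S₀ = E₁ − 2·E₂, S₁ = −4·E₂, S₂ = −2·E₂; reading off coefficients, c₁ = [1, 0, 0] and c₂ = [-2, -4, -2].
Hence T = [2, 3, -3] (x) [2, 2, -1] (x) [1, 0, 0] + [2, -3, 3] (x) [0, 1, 1] (x) [-2, -4, -2], so rank(T) ≤ 2.
These bounds meet, so rank(T) = 2.

rank(T) = 2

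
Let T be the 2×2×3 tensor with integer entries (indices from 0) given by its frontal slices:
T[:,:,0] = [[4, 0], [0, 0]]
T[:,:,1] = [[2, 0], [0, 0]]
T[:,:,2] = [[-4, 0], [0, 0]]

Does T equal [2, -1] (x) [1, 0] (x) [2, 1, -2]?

Reconstruct entry (1,0,0) from the claimed factors: Σₗ aₗ[1]bₗ[0]cₗ[0] = (-1)·(1)·(2) = -2, but T[1,0,0] = 0. The claim is false.

No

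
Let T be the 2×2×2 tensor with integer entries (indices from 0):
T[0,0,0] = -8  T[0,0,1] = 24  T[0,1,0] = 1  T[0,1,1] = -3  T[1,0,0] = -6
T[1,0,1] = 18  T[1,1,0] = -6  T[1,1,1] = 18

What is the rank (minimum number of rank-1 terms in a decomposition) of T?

Lower bound: the mode-2 unfolding of T (rows indexed by j, columns by (i,k) = (0,0), (0,1), (1,0), (1,1)) is [[-8, 24, -6, 18], [1, -3, -6, 18]].
There the 2×2 minor on rows j ∈ {0, 1}, columns (i,k) ∈ {(0,0), (1,0)} is det [[-8, -6], [1, -6]] = 54 ≠ 0, so this unfolding has rank ≥ 2; CP rank is at least every unfolding rank, so rank(T) ≥ 2. (Unfolding ranks only ever bound the CP rank from below — rank(T) can be strictly larger than all of them — so the matching upper bound has to come from an explicit 2-term decomposition.)
Upper bound — finding two terms. Every mode-3 slice of T is a multiple of one matrix: T[:,:,k] = c[k]·M with c = [1, -3] and M = [[-8, 1], [-6, -6]] (rows indexed by i, columns by j). So it suffices to write M as a sum of two rank-1 matrices.
Splitting M by its rows (i = 0, 1), M = [1, 0][-8, 1]ᵀ + [0, 1][-6, -6]ᵀ.
Hence T = [1, 0] ⊗ [-8, 1] ⊗ [1, -3] + [0, 1] ⊗ [-6, -6] ⊗ [1, -3], so rank(T) ≤ 2.
These bounds meet, so rank(T) = 2.
Check entry T[1,0,0] = -6: (0)·(-8)·(1) + (1)·(-6)·(1) = -6.

2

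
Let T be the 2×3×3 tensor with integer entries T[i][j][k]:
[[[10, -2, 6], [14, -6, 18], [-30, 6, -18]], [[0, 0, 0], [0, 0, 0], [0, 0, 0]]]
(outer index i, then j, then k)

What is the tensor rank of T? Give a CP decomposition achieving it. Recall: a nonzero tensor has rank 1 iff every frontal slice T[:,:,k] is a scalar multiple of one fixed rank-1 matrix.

rank(T) = 2

Lower bound: the mode-2 unfolding of T (rows indexed by j, columns by (i,k) = (0,0), (0,1), (0,2), (1,0), (1,1), (1,2)) is [[10, -2, 6, 0, 0, 0], [14, -6, 18, 0, 0, 0], [-30, 6, -18, 0, 0, 0]].
There the 2×2 minor on rows j ∈ {0, 1}, columns (i,k) ∈ {(0,0), (0,1)} is det [[10, -2], [14, -6]] = -32 ≠ 0, so this unfolding has rank ≥ 2; CP rank is at least every unfolding rank, so rank(T) ≥ 2. (Flattening ranks never certify an upper bound on CP rank; for that we must actually write T with 2 rank-1 terms.)
Upper bound — finding two terms. Every mode-1 slice of T is a multiple of one matrix: T[i,:,:] = a[i]·M with a = [1, 0] and M = [[10, -2, 6], [14, -6, 18], [-30, 6, -18]] (rows indexed by j, columns by k). So it suffices to write M as a sum of two rank-1 matrices.
The rows of M satisfy (row 2) = −3·(row 0), so splitting by rows, M = [1, 0, -3][10, -2, 6]ᵀ + [0, 1, 0][14, -6, 18]ᵀ.
Hence T = [1, 0] ⊗ [1, 0, -3] ⊗ [10, -2, 6] + [1, 0] ⊗ [0, 1, 0] ⊗ [14, -6, 18], so rank(T) ≤ 2.
These bounds meet, so rank(T) = 2.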